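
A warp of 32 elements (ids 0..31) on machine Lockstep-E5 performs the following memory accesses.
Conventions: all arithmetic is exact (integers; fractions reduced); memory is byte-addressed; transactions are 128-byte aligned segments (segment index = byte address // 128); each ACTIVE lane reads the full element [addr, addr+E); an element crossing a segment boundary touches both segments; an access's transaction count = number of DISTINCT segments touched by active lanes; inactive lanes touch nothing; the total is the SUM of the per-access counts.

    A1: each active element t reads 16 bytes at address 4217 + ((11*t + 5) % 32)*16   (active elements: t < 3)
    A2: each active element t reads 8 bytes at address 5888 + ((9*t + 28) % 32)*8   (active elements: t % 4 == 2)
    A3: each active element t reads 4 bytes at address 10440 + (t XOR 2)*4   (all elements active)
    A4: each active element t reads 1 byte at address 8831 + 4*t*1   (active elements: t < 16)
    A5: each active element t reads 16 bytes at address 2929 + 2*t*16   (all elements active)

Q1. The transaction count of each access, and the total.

A1: 4 transactions
A2: 2 transactions
A3: 2 transactions
A4: 2 transactions
A5: 9 transactions

Answer: 4,2,2,2,9; total 19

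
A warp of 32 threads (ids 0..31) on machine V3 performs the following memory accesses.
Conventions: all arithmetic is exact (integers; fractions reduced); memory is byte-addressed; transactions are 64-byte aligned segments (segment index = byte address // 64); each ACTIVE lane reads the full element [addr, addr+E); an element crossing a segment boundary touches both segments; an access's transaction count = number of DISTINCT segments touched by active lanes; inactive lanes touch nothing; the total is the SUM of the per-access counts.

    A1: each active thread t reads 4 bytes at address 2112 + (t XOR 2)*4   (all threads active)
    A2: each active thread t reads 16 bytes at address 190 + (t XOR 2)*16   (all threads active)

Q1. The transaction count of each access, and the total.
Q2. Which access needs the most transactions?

A1: 2 transactions
A2: 9 transactions

Answer: 2,9; total 11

Answer: A2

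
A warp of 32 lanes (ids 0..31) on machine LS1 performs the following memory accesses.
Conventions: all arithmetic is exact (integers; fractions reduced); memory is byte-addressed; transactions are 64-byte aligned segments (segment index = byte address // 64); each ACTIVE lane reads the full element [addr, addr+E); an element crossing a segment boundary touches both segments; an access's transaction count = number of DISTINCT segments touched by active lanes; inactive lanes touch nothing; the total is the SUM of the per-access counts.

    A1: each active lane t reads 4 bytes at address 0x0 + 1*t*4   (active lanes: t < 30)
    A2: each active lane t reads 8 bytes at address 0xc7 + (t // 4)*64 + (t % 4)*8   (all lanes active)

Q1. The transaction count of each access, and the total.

A1: 2 transactions
A2: 8 transactions

Answer: 2,8; total 10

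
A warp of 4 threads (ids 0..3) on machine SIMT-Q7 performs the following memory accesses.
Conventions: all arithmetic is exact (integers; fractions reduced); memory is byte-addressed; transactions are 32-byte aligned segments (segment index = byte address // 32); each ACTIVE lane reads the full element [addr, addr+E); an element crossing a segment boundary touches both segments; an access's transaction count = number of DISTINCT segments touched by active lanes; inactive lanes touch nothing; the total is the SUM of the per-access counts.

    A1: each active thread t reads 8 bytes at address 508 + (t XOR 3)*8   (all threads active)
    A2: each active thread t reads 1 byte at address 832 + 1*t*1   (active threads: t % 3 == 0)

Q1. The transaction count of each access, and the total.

A1: 2 transactions
A2: 1 transaction

Answer: 2,1; total 3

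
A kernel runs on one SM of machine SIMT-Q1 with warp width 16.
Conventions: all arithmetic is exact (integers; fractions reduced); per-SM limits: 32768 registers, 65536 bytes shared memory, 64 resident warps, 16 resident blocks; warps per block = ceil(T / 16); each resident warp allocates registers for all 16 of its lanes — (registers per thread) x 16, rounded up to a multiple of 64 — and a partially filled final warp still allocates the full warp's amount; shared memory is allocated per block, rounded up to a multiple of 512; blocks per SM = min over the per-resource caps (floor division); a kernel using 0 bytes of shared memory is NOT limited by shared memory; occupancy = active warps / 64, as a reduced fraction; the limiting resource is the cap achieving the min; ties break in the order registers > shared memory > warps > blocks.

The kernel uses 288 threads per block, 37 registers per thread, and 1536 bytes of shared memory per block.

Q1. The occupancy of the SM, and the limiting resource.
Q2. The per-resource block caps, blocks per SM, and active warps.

Answer: occupancy 9/16, limited by registers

registers: 2 blocks
shared memory: 42 blocks
warps: 3 blocks
blocks: 16 blocks

Answer: 2 blocks, 36 active warps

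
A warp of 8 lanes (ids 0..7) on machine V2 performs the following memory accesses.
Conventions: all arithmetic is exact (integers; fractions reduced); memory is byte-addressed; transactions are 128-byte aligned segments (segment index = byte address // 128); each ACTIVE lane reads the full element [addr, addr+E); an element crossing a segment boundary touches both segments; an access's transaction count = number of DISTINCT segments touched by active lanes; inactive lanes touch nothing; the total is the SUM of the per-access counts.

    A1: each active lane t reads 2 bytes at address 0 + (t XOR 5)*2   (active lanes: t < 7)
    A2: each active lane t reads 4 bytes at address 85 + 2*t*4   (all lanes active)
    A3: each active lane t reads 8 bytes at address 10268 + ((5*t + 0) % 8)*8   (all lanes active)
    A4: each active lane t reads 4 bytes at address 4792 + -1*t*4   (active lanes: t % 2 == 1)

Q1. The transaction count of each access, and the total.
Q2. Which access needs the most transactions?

A1: 1 transaction
A2: 2 transactions
A3: 1 transaction
A4: 1 transaction

Answer: 1,2,1,1; total 5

Answer: A2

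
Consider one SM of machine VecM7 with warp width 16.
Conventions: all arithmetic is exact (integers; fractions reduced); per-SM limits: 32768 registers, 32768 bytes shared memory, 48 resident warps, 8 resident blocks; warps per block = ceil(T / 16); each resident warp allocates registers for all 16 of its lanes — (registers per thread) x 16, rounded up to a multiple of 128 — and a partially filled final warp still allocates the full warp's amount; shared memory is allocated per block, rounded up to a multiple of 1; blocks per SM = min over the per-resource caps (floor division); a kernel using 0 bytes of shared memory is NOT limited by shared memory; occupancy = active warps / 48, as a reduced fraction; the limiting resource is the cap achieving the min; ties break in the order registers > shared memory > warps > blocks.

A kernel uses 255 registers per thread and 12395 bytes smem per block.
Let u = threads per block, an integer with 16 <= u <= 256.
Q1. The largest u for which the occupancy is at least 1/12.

Answer: u = 128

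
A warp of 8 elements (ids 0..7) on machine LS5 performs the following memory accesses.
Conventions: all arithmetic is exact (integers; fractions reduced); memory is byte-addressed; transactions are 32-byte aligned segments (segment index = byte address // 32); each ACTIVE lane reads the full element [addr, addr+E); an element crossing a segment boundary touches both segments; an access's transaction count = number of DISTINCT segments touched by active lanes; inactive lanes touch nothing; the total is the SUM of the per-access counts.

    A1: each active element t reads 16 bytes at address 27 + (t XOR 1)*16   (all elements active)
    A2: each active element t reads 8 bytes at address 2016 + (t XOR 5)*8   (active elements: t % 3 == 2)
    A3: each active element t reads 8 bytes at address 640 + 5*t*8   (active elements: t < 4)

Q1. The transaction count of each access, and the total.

A1: 5 transactions
A2: 2 transactions
A3: 4 transactions

Answer: 5,2,4; total 11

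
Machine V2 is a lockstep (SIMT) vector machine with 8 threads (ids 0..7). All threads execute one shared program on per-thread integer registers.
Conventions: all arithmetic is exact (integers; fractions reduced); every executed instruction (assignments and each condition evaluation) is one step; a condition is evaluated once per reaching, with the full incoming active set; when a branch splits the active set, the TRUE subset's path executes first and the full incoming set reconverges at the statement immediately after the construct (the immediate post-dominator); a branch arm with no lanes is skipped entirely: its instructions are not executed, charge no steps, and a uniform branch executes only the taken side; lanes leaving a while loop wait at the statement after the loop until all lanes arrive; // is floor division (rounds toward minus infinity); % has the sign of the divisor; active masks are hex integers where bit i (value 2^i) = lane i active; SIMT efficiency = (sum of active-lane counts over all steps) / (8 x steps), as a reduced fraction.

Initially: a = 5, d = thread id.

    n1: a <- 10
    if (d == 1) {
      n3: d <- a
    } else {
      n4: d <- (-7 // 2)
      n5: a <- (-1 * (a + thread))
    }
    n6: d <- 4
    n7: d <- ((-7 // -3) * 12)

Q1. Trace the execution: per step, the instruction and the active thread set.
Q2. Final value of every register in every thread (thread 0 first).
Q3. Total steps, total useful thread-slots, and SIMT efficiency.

step 0: a <- 10                      0xff
step 1: eval (d == 1)                0xff
step 2: d <- a                       0x02
step 3: d <- (-7 // 2)               0xfd
step 4: a <- (-1 * (a + thread))     0xfd
step 5: d <- 4                       0xff
step 6: d <- ((-7 // -3) * 12)       0xff

Answer: 7 steps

a: -10,10,-12,-13,-14,-15,-16,-17
d: 24,24,24,24,24,24,24,24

steps = 7; useful = 47; efficiency = 47/56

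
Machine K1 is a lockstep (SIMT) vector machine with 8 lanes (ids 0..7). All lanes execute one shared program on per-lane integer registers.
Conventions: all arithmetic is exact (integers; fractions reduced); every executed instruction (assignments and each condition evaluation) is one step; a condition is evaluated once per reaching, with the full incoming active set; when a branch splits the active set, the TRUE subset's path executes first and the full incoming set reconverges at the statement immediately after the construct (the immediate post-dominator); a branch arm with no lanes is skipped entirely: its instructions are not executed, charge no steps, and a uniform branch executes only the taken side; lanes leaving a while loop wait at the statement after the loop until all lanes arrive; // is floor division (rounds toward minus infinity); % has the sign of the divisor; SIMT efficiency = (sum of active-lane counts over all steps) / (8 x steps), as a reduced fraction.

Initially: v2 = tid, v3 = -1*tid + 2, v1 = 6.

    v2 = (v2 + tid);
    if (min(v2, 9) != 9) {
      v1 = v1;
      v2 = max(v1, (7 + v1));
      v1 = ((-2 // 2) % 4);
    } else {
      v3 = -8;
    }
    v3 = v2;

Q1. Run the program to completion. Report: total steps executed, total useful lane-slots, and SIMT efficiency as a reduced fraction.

Answer: 7 steps, 42 useful, 3/4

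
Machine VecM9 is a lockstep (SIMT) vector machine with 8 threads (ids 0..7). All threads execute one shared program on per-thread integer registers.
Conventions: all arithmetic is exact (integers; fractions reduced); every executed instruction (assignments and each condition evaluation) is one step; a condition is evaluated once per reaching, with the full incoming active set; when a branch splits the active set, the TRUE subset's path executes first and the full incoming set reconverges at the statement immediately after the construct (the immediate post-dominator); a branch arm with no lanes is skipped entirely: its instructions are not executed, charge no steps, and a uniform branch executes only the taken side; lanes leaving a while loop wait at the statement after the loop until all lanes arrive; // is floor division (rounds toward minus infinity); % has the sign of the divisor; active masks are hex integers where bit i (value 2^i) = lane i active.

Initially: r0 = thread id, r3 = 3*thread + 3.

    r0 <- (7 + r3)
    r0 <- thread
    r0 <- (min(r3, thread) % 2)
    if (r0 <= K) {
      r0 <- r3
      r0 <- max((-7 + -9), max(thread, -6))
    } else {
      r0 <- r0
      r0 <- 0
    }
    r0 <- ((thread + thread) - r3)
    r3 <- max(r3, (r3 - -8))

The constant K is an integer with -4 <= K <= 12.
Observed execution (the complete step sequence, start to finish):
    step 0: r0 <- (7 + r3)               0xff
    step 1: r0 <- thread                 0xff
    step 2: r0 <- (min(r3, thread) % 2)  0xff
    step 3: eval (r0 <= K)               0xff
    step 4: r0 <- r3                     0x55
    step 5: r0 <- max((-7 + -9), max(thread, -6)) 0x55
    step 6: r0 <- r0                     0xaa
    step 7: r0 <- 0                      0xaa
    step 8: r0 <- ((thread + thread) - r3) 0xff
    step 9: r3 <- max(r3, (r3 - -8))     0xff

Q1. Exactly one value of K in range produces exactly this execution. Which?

Answer: K = 0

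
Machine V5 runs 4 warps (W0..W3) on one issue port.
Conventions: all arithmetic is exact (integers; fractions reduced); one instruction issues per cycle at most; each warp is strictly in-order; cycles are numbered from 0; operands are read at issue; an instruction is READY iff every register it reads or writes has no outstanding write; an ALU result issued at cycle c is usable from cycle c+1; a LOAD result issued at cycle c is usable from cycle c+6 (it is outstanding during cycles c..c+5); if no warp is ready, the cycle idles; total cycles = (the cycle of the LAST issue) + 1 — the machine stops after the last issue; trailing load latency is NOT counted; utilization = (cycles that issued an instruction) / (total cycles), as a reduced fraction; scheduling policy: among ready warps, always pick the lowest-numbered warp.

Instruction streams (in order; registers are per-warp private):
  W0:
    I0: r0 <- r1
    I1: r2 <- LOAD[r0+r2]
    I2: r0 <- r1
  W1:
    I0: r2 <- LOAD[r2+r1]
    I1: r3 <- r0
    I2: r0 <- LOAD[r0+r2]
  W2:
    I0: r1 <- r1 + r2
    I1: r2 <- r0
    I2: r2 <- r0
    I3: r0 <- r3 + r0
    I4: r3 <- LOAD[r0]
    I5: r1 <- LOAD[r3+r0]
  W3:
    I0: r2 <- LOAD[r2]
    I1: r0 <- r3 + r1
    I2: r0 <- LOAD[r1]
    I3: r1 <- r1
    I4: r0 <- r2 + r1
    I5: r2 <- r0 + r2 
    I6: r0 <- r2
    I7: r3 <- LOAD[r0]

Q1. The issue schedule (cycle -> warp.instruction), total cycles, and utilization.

cycle 0: W0.I0
cycle 1: W0.I1
cycle 2: W0.I2
cycle 3: W1.I0
cycle 4: W1.I1
cycle 5: W2.I0
cycle 6: W2.I1
cycle 7: W2.I2
cycle 8: W2.I3
cycle 9: W1.I2
cycle 10: W2.I4
cycle 11: W3.I0
cycle 12: W3.I1
cycle 13: W3.I2
cycle 14: W3.I3
cycle 15: idle
cycle 16: W2.I5
cycle 17: idle
cycle 18: idle
cycle 19: W3.I4
cycle 20: W3.I5
cycle 21: W3.I6
cycle 22: W3.I7

Answer: 23 cycles, utilization 20/23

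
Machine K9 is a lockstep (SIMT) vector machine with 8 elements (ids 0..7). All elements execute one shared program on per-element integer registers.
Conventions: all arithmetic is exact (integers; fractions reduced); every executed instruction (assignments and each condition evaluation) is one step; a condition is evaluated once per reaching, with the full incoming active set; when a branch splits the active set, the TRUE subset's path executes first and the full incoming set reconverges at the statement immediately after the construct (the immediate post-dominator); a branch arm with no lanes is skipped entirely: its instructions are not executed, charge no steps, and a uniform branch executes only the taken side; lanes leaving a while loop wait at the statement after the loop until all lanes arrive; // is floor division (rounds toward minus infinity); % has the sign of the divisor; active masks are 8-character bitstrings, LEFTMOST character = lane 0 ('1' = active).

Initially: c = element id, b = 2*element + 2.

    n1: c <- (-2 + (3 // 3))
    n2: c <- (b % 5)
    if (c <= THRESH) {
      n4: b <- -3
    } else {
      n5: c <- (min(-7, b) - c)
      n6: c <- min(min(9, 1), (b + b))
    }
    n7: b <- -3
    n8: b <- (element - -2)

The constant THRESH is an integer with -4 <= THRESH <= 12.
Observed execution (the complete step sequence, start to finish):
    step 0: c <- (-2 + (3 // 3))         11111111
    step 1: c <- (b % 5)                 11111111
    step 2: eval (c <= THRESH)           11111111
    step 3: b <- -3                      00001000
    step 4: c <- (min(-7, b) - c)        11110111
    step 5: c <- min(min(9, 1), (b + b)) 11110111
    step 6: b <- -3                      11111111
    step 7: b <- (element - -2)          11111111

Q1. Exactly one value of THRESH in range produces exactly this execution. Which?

Answer: THRESH = 0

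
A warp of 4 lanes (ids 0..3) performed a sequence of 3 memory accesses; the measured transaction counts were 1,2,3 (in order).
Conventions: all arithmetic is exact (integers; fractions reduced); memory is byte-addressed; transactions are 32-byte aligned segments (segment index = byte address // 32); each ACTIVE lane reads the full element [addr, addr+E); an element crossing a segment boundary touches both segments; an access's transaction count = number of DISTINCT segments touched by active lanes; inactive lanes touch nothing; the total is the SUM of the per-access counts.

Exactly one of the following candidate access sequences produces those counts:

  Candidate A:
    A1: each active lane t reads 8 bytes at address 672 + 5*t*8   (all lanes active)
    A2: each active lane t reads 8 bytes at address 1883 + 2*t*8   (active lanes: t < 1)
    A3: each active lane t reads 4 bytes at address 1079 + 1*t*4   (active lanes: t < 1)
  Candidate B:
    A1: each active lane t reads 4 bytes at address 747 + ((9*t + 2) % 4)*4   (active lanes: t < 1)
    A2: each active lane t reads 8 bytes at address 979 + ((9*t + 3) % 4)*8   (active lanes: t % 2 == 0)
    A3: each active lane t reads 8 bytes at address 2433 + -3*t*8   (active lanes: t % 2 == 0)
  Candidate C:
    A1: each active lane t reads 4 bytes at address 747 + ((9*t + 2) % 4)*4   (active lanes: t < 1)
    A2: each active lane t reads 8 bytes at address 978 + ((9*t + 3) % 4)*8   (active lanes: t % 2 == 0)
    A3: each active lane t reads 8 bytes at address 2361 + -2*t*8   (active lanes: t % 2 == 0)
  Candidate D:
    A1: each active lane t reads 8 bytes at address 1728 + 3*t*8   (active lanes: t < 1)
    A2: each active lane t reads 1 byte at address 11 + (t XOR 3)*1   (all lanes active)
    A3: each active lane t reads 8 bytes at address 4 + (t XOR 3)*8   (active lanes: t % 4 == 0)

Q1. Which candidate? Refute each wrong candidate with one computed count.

A: A1 gives 4 transactions, not 1
B: A3 gives 2 transactions, not 3
D: A2 gives 1 transaction, not 2
C: all counts match (1,2,3)

Answer: C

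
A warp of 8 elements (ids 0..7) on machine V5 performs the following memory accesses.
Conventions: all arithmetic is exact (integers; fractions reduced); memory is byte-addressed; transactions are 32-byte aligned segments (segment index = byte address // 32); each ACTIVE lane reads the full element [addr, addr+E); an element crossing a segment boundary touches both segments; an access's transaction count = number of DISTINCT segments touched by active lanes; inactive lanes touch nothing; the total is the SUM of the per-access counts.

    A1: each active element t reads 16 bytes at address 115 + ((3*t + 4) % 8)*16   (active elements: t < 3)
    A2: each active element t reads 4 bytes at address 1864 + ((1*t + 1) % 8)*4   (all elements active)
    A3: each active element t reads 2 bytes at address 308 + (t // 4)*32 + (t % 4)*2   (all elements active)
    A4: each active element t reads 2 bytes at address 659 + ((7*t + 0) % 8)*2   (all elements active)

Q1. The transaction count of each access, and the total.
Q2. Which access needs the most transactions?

A1: 4 transactions
A2: 2 transactions
A3: 2 transactions
A4: 2 transactions

Answer: 4,2,2,2; total 10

Answer: A1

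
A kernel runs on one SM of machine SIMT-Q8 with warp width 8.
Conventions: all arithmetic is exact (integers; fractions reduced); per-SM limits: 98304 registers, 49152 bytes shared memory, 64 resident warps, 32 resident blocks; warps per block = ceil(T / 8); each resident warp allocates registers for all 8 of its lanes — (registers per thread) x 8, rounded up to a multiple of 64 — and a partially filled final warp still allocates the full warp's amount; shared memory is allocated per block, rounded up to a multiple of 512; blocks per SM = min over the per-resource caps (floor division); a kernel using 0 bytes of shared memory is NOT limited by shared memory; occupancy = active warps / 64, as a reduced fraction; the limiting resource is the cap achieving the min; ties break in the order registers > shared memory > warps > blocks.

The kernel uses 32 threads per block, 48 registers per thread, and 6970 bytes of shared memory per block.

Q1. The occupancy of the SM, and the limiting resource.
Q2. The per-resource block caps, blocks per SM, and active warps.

Answer: occupancy 3/8, limited by shared memory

registers: 64 blocks
shared memory: 6 blocks
warps: 16 blocks
blocks: 32 blocks

Answer: 6 blocks, 24 active warps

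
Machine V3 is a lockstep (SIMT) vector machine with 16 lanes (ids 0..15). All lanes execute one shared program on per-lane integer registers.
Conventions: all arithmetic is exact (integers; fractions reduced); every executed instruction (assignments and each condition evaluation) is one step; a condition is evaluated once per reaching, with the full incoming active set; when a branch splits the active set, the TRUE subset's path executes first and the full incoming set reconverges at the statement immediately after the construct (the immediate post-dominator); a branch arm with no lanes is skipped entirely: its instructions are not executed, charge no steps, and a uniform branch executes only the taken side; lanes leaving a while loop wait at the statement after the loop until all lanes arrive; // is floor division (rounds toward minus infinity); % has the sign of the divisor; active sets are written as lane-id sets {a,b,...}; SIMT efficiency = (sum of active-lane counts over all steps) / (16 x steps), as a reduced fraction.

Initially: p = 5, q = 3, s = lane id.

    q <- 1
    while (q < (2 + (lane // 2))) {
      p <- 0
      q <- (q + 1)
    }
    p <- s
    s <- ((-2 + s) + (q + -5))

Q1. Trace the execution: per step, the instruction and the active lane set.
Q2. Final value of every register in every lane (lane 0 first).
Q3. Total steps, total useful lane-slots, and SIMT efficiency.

step 0: q <- 1                       {0,1,2,3,4,5,6,7,8,9,10,11,12,13,14,15}
step 1: eval (q < (2 + (lane // 2))) {0,1,2,3,4,5,6,7,8,9,10,11,12,13,14,15}
step 2: p <- 0                       {0,1,2,3,4,5,6,7,8,9,10,11,12,13,14,15}
step 3: q <- (q + 1)                 {0,1,2,3,4,5,6,7,8,9,10,11,12,13,14,15}
step 4: eval (q < (2 + (lane // 2))) {0,1,2,3,4,5,6,7,8,9,10,11,12,13,14,15}
step 5: p <- 0                       {2,3,4,5,6,7,8,9,10,11,12,13,14,15}
step 6: q <- (q + 1)                 {2,3,4,5,6,7,8,9,10,11,12,13,14,15}
step 7: eval (q < (2 + (lane // 2))) {2,3,4,5,6,7,8,9,10,11,12,13,14,15}
step 8: p <- 0                       {4,5,6,7,8,9,10,11,12,13,14,15}
step 9: q <- (q + 1)                 {4,5,6,7,8,9,10,11,12,13,14,15}
step 10: eval (q < (2 + (lane // 2))) {4,5,6,7,8,9,10,11,12,13,14,15}
step 11: p <- 0                       {6,7,8,9,10,11,12,13,14,15}
step 12: q <- (q + 1)                 {6,7,8,9,10,11,12,13,14,15}
step 13: eval (q < (2 + (lane // 2))) {6,7,8,9,10,11,12,13,14,15}
step 14: p <- 0                       {8,9,10,11,12,13,14,15}
step 15: q <- (q + 1)                 {8,9,10,11,12,13,14,15}
step 16: eval (q < (2 + (lane // 2))) {8,9,10,11,12,13,14,15}
step 17: p <- 0                       {10,11,12,13,14,15}
step 18: q <- (q + 1)                 {10,11,12,13,14,15}
step 19: eval (q < (2 + (lane // 2))) {10,11,12,13,14,15}
step 20: p <- 0                       {12,13,14,15}
step 21: q <- (q + 1)                 {12,13,14,15}
step 22: eval (q < (2 + (lane // 2))) {12,13,14,15}
step 23: p <- 0                       {14,15}
step 24: q <- (q + 1)                 {14,15}
step 25: eval (q < (2 + (lane // 2))) {14,15}
step 26: p <- s                       {0,1,2,3,4,5,6,7,8,9,10,11,12,13,14,15}
step 27: s <- ((-2 + s) + (q + -5))   {0,1,2,3,4,5,6,7,8,9,10,11,12,13,14,15}

Answer: 28 steps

p: 0,1,2,3,4,5,6,7,8,9,10,11,12,13,14,15
q: 2,2,3,3,4,4,5,5,6,6,7,7,8,8,9,9
s: -5,-4,-2,-1,1,2,4,5,7,8,10,11,13,14,16,17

steps = 28; useful = 280; efficiency = 280/448 = 5/8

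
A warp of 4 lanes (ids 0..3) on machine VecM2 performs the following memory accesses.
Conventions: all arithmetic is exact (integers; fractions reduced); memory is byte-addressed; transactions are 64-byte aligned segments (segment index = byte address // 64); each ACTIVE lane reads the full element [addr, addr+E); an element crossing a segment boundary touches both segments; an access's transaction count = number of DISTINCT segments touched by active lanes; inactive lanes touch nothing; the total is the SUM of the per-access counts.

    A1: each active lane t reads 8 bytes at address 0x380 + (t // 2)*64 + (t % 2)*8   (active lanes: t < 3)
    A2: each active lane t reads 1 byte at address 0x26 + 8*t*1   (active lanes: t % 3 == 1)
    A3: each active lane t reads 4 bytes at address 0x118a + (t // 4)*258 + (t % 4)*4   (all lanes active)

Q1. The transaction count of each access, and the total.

A1: 2 transactions
A2: 1 transaction
A3: 1 transaction

Answer: 2,1,1; total 4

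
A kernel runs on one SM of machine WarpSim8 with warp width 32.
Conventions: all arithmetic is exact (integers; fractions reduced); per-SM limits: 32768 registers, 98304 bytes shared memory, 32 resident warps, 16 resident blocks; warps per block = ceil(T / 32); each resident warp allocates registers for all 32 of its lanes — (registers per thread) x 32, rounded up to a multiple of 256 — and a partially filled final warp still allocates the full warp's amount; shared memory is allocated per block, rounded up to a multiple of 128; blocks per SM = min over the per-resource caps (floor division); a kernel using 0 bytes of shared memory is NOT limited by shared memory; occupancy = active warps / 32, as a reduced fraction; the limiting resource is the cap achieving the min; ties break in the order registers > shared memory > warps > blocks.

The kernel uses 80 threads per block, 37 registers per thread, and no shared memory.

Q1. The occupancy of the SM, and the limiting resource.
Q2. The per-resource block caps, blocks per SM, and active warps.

Answer: occupancy 3/4, limited by registers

registers: 8 blocks
shared memory: no limit (kernel uses none)
warps: 10 blocks
blocks: 16 blocks

Answer: 8 blocks, 24 active warps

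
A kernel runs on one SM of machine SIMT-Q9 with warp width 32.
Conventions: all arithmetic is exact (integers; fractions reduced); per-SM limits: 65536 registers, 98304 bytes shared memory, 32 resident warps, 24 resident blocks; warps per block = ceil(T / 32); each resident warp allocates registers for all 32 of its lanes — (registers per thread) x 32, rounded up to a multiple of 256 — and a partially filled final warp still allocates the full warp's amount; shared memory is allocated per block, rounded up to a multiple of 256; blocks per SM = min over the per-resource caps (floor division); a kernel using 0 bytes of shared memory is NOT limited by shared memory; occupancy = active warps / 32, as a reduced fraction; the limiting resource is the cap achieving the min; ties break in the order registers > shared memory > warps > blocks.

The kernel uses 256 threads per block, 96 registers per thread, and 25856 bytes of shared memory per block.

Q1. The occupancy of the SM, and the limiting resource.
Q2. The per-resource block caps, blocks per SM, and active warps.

Answer: occupancy 1/2, limited by registers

registers: 2 blocks
shared memory: 3 blocks
warps: 4 blocks
blocks: 24 blocks

Answer: 2 blocks, 16 active warps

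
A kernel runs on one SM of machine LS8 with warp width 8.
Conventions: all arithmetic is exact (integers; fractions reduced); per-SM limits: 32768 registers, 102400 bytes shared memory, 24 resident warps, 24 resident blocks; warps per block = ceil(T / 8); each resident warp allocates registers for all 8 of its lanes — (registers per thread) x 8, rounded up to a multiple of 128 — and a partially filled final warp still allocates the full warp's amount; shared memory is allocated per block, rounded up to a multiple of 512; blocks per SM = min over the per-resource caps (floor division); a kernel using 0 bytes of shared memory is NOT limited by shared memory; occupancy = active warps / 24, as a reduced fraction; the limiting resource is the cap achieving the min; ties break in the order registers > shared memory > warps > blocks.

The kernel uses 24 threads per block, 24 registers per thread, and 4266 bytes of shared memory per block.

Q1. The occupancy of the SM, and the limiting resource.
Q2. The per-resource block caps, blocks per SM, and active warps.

Answer: occupancy 1, limited by warps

registers: 42 blocks
shared memory: 22 blocks
warps: 8 blocks
blocks: 24 blocks

Answer: 8 blocks, 24 active warps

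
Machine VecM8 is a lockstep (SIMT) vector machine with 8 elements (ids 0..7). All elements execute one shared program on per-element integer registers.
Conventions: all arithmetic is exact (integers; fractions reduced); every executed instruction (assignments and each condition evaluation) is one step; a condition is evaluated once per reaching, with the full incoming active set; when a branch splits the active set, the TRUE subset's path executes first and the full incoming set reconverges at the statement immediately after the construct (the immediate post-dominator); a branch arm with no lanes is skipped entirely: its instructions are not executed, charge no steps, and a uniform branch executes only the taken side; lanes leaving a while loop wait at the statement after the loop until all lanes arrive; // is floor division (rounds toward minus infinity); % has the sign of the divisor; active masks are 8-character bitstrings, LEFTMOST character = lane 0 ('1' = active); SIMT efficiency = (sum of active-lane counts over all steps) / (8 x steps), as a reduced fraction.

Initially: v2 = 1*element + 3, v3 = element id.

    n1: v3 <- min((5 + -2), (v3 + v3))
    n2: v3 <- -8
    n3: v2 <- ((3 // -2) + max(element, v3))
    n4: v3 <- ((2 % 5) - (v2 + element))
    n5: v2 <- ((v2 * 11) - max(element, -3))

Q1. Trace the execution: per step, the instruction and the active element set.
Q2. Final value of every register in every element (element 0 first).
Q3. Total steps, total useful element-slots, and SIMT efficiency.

step 0: v3 <- min((5 + -2), (v3 + v3)) 11111111
step 1: v3 <- -8                     11111111
step 2: v2 <- ((3 // -2) + max(element, v3)) 11111111
step 3: v3 <- ((2 % 5) - (v2 + element)) 11111111
step 4: v2 <- ((v2 * 11) - max(element, -3)) 11111111

Answer: 5 steps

v2: -22,-12,-2,8,18,28,38,48
v3: 4,2,0,-2,-4,-6,-8,-10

steps = 5; useful = 40; efficiency = 40/40 = 1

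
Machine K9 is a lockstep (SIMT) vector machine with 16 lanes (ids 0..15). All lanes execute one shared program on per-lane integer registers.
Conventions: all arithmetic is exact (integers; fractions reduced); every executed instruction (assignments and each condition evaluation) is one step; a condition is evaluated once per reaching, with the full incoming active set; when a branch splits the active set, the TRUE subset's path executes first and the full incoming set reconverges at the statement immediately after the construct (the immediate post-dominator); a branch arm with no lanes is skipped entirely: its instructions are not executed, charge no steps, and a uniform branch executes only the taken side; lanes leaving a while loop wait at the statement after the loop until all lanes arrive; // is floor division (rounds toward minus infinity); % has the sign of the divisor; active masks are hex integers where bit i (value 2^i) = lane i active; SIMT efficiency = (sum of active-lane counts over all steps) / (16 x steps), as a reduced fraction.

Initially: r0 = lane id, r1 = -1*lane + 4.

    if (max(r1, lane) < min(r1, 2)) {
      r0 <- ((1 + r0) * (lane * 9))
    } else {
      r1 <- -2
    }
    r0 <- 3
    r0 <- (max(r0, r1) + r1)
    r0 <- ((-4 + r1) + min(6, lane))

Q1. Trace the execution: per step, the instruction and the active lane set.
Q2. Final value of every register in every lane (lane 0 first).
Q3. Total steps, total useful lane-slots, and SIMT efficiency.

step 0: eval (max(r1, lane) < min(r1, 2)) 0xffff
step 1: r1 <- -2                     0xffff
step 2: r0 <- 3                      0xffff
step 3: r0 <- (max(r0, r1) + r1)     0xffff
step 4: r0 <- ((-4 + r1) + min(6, lane)) 0xffff

Answer: 5 steps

r0: -6,-5,-4,-3,-2,-1,0,0,0,0,0,0,0,0,0,0
r1: -2,-2,-2,-2,-2,-2,-2,-2,-2,-2,-2,-2,-2,-2,-2,-2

steps = 5; useful = 80; efficiency = 80/80 = 1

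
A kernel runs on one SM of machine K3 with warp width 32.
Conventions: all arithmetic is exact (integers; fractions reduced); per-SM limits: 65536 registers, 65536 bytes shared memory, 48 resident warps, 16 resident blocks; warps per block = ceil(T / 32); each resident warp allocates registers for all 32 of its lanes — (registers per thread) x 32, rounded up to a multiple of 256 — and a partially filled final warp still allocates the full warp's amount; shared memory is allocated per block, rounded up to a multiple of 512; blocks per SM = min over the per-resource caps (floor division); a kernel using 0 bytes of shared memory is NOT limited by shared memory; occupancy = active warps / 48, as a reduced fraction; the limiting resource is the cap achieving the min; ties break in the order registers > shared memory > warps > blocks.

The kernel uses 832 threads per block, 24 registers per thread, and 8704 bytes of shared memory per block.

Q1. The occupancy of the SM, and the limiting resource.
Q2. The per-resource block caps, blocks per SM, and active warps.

Answer: occupancy 13/24, limited by warps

registers: 3 blocks
shared memory: 7 blocks
warps: 1 block
blocks: 16 blocks

Answer: 1 block, 26 active warps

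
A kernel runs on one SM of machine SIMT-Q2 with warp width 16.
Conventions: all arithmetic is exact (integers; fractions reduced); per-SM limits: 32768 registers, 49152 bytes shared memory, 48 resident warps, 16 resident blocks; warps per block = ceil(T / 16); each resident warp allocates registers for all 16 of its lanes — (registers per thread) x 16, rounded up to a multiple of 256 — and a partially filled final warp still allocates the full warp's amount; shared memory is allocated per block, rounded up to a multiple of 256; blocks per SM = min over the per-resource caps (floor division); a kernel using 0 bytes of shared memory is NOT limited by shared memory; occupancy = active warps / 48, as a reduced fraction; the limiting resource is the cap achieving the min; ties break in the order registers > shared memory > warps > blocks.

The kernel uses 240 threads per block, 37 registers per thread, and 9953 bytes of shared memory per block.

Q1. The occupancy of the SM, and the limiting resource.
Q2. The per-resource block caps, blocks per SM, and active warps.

Answer: occupancy 5/8, limited by registers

registers: 2 blocks
shared memory: 4 blocks
warps: 3 blocks
blocks: 16 blocks

Answer: 2 blocks, 30 active warps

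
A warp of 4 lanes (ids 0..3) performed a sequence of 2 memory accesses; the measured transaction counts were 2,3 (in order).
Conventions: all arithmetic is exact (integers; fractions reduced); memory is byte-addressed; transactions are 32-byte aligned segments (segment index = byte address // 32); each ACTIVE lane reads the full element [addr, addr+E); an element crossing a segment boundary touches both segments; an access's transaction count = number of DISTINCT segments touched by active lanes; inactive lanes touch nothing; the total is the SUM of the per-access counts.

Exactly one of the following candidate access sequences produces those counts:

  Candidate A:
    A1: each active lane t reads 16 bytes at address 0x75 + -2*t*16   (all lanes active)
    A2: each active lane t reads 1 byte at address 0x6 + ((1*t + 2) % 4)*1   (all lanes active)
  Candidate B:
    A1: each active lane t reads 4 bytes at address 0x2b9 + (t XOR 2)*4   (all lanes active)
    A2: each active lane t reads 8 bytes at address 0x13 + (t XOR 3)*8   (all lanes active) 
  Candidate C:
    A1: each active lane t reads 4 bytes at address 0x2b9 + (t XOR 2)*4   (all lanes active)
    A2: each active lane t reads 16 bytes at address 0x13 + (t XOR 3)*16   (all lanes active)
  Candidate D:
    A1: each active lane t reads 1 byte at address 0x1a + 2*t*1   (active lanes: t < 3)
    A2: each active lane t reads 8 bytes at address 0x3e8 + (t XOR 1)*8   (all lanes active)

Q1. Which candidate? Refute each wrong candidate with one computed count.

A: A1 gives 5 transactions, not 2
B: A2 gives 2 transactions, not 3
D: A1 gives 1 transaction, not 2
C: all counts match (2,3)

Answer: C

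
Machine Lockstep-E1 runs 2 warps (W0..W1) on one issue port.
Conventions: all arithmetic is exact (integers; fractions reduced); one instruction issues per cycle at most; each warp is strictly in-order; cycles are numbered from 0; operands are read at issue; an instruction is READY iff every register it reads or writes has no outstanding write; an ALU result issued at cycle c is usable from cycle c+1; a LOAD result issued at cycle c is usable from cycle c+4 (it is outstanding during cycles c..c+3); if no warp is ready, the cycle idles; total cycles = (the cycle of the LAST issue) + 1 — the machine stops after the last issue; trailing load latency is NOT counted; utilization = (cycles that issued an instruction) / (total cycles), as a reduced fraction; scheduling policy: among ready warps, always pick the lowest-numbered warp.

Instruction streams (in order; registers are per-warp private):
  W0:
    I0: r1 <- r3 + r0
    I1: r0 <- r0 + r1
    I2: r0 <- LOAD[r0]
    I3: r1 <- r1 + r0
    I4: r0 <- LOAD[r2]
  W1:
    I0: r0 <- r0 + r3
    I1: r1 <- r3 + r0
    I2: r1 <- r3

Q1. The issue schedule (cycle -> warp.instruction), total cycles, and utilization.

cycle 0: W0.I0
cycle 1: W0.I1
cycle 2: W0.I2
cycle 3: W1.I0
cycle 4: W1.I1
cycle 5: W1.I2
cycle 6: W0.I3
cycle 7: W0.I4

Answer: 8 cycles, utilization 1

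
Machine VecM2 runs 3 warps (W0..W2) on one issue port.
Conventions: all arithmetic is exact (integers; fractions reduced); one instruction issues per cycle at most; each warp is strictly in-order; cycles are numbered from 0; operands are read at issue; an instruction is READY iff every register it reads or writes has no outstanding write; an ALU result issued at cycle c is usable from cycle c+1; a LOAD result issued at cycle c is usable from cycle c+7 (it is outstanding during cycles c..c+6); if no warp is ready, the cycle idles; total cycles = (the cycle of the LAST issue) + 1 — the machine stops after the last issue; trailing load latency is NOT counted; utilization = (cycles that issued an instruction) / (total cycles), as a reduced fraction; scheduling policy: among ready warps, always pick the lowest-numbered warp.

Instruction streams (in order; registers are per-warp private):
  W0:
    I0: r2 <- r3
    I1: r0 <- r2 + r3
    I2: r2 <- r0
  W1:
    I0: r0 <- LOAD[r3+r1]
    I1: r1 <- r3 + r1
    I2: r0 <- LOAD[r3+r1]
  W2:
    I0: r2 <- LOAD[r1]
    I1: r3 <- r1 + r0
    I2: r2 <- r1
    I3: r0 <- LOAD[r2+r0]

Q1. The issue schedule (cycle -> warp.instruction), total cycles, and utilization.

cycle 0: W0.I0
cycle 1: W0.I1
cycle 2: W0.I2
cycle 3: W1.I0
cycle 4: W1.I1
cycle 5: W2.I0
cycle 6: W2.I1
cycle 7: idle
cycle 8: idle
cycle 9: idle
cycle 10: W1.I2
cycle 11: idle
cycle 12: W2.I2
cycle 13: W2.I3

Answer: 14 cycles, utilization 5/7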